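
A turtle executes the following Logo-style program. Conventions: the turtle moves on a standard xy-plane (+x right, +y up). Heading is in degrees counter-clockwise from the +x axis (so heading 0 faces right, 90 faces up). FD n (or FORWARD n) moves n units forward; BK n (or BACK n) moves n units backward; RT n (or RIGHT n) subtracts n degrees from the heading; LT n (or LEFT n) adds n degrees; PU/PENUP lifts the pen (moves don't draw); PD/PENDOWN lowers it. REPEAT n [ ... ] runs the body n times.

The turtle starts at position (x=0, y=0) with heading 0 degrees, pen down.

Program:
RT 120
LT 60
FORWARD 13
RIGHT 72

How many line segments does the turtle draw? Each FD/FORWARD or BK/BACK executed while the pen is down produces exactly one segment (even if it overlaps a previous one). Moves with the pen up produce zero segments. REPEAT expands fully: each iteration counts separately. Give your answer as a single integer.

Executing turtle program step by step:
Start: pos=(0,0), heading=0, pen down
RT 120: heading 0 -> 240
LT 60: heading 240 -> 300
FD 13: (0,0) -> (6.5,-11.258) [heading=300, draw]
RT 72: heading 300 -> 228
Final: pos=(6.5,-11.258), heading=228, 1 segment(s) drawn
Segments drawn: 1

Answer: 1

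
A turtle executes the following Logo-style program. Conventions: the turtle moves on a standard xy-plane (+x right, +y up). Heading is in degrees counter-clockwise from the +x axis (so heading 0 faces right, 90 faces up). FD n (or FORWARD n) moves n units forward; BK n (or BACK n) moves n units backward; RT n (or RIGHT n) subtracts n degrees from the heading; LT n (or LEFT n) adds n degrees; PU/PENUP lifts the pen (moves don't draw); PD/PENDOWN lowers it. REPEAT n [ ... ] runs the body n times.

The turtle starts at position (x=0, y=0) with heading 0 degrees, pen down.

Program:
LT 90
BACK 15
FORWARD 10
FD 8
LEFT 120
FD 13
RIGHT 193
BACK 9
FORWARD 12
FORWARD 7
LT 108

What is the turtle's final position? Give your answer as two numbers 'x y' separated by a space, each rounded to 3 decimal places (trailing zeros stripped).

Answer: -1.695 -0.576

Derivation:
Executing turtle program step by step:
Start: pos=(0,0), heading=0, pen down
LT 90: heading 0 -> 90
BK 15: (0,0) -> (0,-15) [heading=90, draw]
FD 10: (0,-15) -> (0,-5) [heading=90, draw]
FD 8: (0,-5) -> (0,3) [heading=90, draw]
LT 120: heading 90 -> 210
FD 13: (0,3) -> (-11.258,-3.5) [heading=210, draw]
RT 193: heading 210 -> 17
BK 9: (-11.258,-3.5) -> (-19.865,-6.131) [heading=17, draw]
FD 12: (-19.865,-6.131) -> (-8.389,-2.623) [heading=17, draw]
FD 7: (-8.389,-2.623) -> (-1.695,-0.576) [heading=17, draw]
LT 108: heading 17 -> 125
Final: pos=(-1.695,-0.576), heading=125, 7 segment(s) drawn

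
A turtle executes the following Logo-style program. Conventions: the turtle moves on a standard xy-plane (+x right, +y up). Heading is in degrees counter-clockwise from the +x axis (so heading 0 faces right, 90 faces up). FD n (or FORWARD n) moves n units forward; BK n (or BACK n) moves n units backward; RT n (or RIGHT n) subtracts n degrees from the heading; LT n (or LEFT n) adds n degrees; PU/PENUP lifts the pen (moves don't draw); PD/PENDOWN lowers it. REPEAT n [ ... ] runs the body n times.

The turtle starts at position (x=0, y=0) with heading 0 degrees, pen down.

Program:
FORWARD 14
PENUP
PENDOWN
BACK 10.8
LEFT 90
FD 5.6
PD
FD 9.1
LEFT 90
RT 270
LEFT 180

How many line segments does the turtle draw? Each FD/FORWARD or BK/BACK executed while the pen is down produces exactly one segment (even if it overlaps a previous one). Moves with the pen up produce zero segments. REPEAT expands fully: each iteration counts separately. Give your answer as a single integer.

Answer: 4

Derivation:
Executing turtle program step by step:
Start: pos=(0,0), heading=0, pen down
FD 14: (0,0) -> (14,0) [heading=0, draw]
PU: pen up
PD: pen down
BK 10.8: (14,0) -> (3.2,0) [heading=0, draw]
LT 90: heading 0 -> 90
FD 5.6: (3.2,0) -> (3.2,5.6) [heading=90, draw]
PD: pen down
FD 9.1: (3.2,5.6) -> (3.2,14.7) [heading=90, draw]
LT 90: heading 90 -> 180
RT 270: heading 180 -> 270
LT 180: heading 270 -> 90
Final: pos=(3.2,14.7), heading=90, 4 segment(s) drawn
Segments drawn: 4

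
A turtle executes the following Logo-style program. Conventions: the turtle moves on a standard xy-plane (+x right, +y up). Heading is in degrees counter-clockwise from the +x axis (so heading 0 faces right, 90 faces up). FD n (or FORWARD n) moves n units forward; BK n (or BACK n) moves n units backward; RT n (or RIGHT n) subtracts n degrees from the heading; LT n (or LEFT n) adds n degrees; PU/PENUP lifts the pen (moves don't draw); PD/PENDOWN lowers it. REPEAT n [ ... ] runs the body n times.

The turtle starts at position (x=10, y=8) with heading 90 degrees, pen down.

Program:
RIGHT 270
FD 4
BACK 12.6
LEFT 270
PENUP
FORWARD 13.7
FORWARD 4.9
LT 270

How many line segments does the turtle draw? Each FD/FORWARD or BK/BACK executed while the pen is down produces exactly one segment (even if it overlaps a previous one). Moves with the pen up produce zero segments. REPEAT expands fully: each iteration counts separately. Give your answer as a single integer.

Answer: 2

Derivation:
Executing turtle program step by step:
Start: pos=(10,8), heading=90, pen down
RT 270: heading 90 -> 180
FD 4: (10,8) -> (6,8) [heading=180, draw]
BK 12.6: (6,8) -> (18.6,8) [heading=180, draw]
LT 270: heading 180 -> 90
PU: pen up
FD 13.7: (18.6,8) -> (18.6,21.7) [heading=90, move]
FD 4.9: (18.6,21.7) -> (18.6,26.6) [heading=90, move]
LT 270: heading 90 -> 0
Final: pos=(18.6,26.6), heading=0, 2 segment(s) drawn
Segments drawn: 2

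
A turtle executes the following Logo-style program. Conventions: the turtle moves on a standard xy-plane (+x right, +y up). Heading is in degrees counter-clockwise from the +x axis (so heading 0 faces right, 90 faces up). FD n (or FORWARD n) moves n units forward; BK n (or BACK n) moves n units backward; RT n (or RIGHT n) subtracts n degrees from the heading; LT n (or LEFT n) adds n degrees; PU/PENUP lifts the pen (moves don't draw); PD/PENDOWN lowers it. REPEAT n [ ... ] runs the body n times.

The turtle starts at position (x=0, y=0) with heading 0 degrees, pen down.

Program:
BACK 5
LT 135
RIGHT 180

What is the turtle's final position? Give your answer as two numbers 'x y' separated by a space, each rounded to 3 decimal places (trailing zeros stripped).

Answer: -5 0

Derivation:
Executing turtle program step by step:
Start: pos=(0,0), heading=0, pen down
BK 5: (0,0) -> (-5,0) [heading=0, draw]
LT 135: heading 0 -> 135
RT 180: heading 135 -> 315
Final: pos=(-5,0), heading=315, 1 segment(s) drawn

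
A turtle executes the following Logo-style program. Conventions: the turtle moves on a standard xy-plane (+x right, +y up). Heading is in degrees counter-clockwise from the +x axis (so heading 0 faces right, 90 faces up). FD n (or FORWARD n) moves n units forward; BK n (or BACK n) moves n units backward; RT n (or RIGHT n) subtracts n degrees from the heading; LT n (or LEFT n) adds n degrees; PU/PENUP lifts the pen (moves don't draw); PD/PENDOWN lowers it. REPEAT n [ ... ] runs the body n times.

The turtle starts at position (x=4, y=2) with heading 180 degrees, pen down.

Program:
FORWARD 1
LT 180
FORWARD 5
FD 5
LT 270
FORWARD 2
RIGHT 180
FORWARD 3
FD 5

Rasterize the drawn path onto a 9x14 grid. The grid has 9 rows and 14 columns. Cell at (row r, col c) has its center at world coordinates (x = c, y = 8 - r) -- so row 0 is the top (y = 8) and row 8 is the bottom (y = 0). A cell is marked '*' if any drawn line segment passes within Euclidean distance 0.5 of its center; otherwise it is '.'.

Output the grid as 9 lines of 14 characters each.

Answer: .............*
.............*
.............*
.............*
.............*
.............*
...***********
.............*
.............*

Derivation:
Segment 0: (4,2) -> (3,2)
Segment 1: (3,2) -> (8,2)
Segment 2: (8,2) -> (13,2)
Segment 3: (13,2) -> (13,-0)
Segment 4: (13,-0) -> (13,3)
Segment 5: (13,3) -> (13,8)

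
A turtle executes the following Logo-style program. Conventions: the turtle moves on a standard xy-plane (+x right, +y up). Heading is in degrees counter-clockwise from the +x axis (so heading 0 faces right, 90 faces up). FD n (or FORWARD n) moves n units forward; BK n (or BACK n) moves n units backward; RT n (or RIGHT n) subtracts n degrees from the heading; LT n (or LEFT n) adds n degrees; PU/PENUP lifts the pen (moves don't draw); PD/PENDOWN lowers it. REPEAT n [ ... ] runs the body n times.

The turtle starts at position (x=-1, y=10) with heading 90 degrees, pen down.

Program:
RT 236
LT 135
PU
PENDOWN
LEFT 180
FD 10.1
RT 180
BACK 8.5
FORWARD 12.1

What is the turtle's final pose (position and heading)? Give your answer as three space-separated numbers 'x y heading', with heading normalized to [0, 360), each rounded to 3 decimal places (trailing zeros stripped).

Executing turtle program step by step:
Start: pos=(-1,10), heading=90, pen down
RT 236: heading 90 -> 214
LT 135: heading 214 -> 349
PU: pen up
PD: pen down
LT 180: heading 349 -> 169
FD 10.1: (-1,10) -> (-10.914,11.927) [heading=169, draw]
RT 180: heading 169 -> 349
BK 8.5: (-10.914,11.927) -> (-19.258,13.549) [heading=349, draw]
FD 12.1: (-19.258,13.549) -> (-7.381,11.24) [heading=349, draw]
Final: pos=(-7.381,11.24), heading=349, 3 segment(s) drawn

Answer: -7.381 11.24 349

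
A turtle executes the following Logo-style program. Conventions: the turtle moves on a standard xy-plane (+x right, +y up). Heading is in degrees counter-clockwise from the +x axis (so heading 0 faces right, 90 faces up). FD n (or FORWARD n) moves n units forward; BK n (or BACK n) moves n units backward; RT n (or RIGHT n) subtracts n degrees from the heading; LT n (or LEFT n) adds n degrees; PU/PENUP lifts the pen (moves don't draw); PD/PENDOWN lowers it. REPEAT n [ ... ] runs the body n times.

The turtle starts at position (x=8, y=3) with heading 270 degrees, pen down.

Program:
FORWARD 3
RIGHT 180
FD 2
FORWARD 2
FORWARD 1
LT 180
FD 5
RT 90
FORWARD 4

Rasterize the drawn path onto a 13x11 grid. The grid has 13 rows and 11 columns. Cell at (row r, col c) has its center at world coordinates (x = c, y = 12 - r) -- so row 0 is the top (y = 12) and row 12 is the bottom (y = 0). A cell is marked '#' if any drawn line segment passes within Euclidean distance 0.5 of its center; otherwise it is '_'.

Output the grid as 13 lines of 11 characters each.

Answer: ___________
___________
___________
___________
___________
___________
___________
________#__
________#__
________#__
________#__
________#__
____#####__

Derivation:
Segment 0: (8,3) -> (8,0)
Segment 1: (8,0) -> (8,2)
Segment 2: (8,2) -> (8,4)
Segment 3: (8,4) -> (8,5)
Segment 4: (8,5) -> (8,0)
Segment 5: (8,0) -> (4,0)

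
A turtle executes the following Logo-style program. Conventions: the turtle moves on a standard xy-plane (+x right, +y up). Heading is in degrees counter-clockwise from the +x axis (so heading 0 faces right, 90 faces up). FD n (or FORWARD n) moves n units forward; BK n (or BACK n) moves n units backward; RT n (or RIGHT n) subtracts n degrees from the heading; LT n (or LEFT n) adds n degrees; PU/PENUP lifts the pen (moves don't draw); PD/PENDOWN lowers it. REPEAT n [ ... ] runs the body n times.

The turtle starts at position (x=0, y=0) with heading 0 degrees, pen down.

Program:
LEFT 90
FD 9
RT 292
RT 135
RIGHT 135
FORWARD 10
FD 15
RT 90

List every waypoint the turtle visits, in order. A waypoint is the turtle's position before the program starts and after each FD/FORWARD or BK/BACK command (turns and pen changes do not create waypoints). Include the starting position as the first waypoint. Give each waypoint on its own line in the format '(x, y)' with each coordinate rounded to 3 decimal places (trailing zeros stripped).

Answer: (0, 0)
(0, 9)
(-3.746, -0.272)
(-9.365, -14.18)

Derivation:
Executing turtle program step by step:
Start: pos=(0,0), heading=0, pen down
LT 90: heading 0 -> 90
FD 9: (0,0) -> (0,9) [heading=90, draw]
RT 292: heading 90 -> 158
RT 135: heading 158 -> 23
RT 135: heading 23 -> 248
FD 10: (0,9) -> (-3.746,-0.272) [heading=248, draw]
FD 15: (-3.746,-0.272) -> (-9.365,-14.18) [heading=248, draw]
RT 90: heading 248 -> 158
Final: pos=(-9.365,-14.18), heading=158, 3 segment(s) drawn
Waypoints (4 total):
(0, 0)
(0, 9)
(-3.746, -0.272)
(-9.365, -14.18)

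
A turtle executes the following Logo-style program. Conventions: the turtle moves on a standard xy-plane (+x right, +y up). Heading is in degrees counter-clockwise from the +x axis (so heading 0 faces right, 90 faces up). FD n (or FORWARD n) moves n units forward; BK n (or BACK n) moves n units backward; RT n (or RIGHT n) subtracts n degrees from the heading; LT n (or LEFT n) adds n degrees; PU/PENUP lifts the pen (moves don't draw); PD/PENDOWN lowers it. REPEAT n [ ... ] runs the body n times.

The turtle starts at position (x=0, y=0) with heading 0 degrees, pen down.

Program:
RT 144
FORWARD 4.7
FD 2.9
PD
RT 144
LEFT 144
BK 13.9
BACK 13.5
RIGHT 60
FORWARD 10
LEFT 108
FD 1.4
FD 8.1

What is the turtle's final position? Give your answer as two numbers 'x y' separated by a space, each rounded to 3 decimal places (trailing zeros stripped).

Answer: 5.89 6.258

Derivation:
Executing turtle program step by step:
Start: pos=(0,0), heading=0, pen down
RT 144: heading 0 -> 216
FD 4.7: (0,0) -> (-3.802,-2.763) [heading=216, draw]
FD 2.9: (-3.802,-2.763) -> (-6.149,-4.467) [heading=216, draw]
PD: pen down
RT 144: heading 216 -> 72
LT 144: heading 72 -> 216
BK 13.9: (-6.149,-4.467) -> (5.097,3.703) [heading=216, draw]
BK 13.5: (5.097,3.703) -> (16.019,11.638) [heading=216, draw]
RT 60: heading 216 -> 156
FD 10: (16.019,11.638) -> (6.883,15.706) [heading=156, draw]
LT 108: heading 156 -> 264
FD 1.4: (6.883,15.706) -> (6.737,14.313) [heading=264, draw]
FD 8.1: (6.737,14.313) -> (5.89,6.258) [heading=264, draw]
Final: pos=(5.89,6.258), heading=264, 7 segment(s) drawn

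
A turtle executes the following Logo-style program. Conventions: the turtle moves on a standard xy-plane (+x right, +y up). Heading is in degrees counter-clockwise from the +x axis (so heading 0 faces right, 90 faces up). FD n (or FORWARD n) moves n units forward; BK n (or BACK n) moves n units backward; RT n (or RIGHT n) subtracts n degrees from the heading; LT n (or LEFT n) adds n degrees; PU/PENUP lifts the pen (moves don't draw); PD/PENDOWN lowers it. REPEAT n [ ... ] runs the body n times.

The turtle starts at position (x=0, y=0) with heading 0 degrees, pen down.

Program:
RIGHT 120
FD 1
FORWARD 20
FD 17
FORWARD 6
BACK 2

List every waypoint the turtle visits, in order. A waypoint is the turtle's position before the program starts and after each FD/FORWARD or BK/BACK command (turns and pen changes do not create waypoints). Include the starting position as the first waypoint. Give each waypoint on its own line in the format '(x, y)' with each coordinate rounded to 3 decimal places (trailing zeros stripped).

Executing turtle program step by step:
Start: pos=(0,0), heading=0, pen down
RT 120: heading 0 -> 240
FD 1: (0,0) -> (-0.5,-0.866) [heading=240, draw]
FD 20: (-0.5,-0.866) -> (-10.5,-18.187) [heading=240, draw]
FD 17: (-10.5,-18.187) -> (-19,-32.909) [heading=240, draw]
FD 6: (-19,-32.909) -> (-22,-38.105) [heading=240, draw]
BK 2: (-22,-38.105) -> (-21,-36.373) [heading=240, draw]
Final: pos=(-21,-36.373), heading=240, 5 segment(s) drawn
Waypoints (6 total):
(0, 0)
(-0.5, -0.866)
(-10.5, -18.187)
(-19, -32.909)
(-22, -38.105)
(-21, -36.373)

Answer: (0, 0)
(-0.5, -0.866)
(-10.5, -18.187)
(-19, -32.909)
(-22, -38.105)
(-21, -36.373)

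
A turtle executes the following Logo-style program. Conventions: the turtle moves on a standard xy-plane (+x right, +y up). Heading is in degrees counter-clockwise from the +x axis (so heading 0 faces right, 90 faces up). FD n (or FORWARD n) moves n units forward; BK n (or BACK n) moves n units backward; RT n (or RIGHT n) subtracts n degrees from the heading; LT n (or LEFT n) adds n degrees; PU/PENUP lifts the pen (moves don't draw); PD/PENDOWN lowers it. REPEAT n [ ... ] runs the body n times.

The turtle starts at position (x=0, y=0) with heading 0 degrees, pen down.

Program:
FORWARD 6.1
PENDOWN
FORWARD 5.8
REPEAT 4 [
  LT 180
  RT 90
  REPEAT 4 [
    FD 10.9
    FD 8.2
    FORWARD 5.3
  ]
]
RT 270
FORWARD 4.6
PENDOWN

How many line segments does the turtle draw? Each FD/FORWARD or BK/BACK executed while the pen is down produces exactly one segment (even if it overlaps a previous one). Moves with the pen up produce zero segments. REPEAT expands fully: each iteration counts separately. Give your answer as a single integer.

Answer: 51

Derivation:
Executing turtle program step by step:
Start: pos=(0,0), heading=0, pen down
FD 6.1: (0,0) -> (6.1,0) [heading=0, draw]
PD: pen down
FD 5.8: (6.1,0) -> (11.9,0) [heading=0, draw]
REPEAT 4 [
  -- iteration 1/4 --
  LT 180: heading 0 -> 180
  RT 90: heading 180 -> 90
  REPEAT 4 [
    -- iteration 1/4 --
    FD 10.9: (11.9,0) -> (11.9,10.9) [heading=90, draw]
    FD 8.2: (11.9,10.9) -> (11.9,19.1) [heading=90, draw]
    FD 5.3: (11.9,19.1) -> (11.9,24.4) [heading=90, draw]
    -- iteration 2/4 --
    FD 10.9: (11.9,24.4) -> (11.9,35.3) [heading=90, draw]
    FD 8.2: (11.9,35.3) -> (11.9,43.5) [heading=90, draw]
    FD 5.3: (11.9,43.5) -> (11.9,48.8) [heading=90, draw]
    -- iteration 3/4 --
    FD 10.9: (11.9,48.8) -> (11.9,59.7) [heading=90, draw]
    FD 8.2: (11.9,59.7) -> (11.9,67.9) [heading=90, draw]
    FD 5.3: (11.9,67.9) -> (11.9,73.2) [heading=90, draw]
    -- iteration 4/4 --
    FD 10.9: (11.9,73.2) -> (11.9,84.1) [heading=90, draw]
    FD 8.2: (11.9,84.1) -> (11.9,92.3) [heading=90, draw]
    FD 5.3: (11.9,92.3) -> (11.9,97.6) [heading=90, draw]
  ]
  -- iteration 2/4 --
  LT 180: heading 90 -> 270
  RT 90: heading 270 -> 180
  REPEAT 4 [
    -- iteration 1/4 --
    FD 10.9: (11.9,97.6) -> (1,97.6) [heading=180, draw]
    FD 8.2: (1,97.6) -> (-7.2,97.6) [heading=180, draw]
    FD 5.3: (-7.2,97.6) -> (-12.5,97.6) [heading=180, draw]
    -- iteration 2/4 --
    FD 10.9: (-12.5,97.6) -> (-23.4,97.6) [heading=180, draw]
    FD 8.2: (-23.4,97.6) -> (-31.6,97.6) [heading=180, draw]
    FD 5.3: (-31.6,97.6) -> (-36.9,97.6) [heading=180, draw]
    -- iteration 3/4 --
    FD 10.9: (-36.9,97.6) -> (-47.8,97.6) [heading=180, draw]
    FD 8.2: (-47.8,97.6) -> (-56,97.6) [heading=180, draw]
    FD 5.3: (-56,97.6) -> (-61.3,97.6) [heading=180, draw]
    -- iteration 4/4 --
    FD 10.9: (-61.3,97.6) -> (-72.2,97.6) [heading=180, draw]
    FD 8.2: (-72.2,97.6) -> (-80.4,97.6) [heading=180, draw]
    FD 5.3: (-80.4,97.6) -> (-85.7,97.6) [heading=180, draw]
  ]
  -- iteration 3/4 --
  LT 180: heading 180 -> 0
  RT 90: heading 0 -> 270
  REPEAT 4 [
    -- iteration 1/4 --
    FD 10.9: (-85.7,97.6) -> (-85.7,86.7) [heading=270, draw]
    FD 8.2: (-85.7,86.7) -> (-85.7,78.5) [heading=270, draw]
    FD 5.3: (-85.7,78.5) -> (-85.7,73.2) [heading=270, draw]
    -- iteration 2/4 --
    FD 10.9: (-85.7,73.2) -> (-85.7,62.3) [heading=270, draw]
    FD 8.2: (-85.7,62.3) -> (-85.7,54.1) [heading=270, draw]
    FD 5.3: (-85.7,54.1) -> (-85.7,48.8) [heading=270, draw]
    -- iteration 3/4 --
    FD 10.9: (-85.7,48.8) -> (-85.7,37.9) [heading=270, draw]
    FD 8.2: (-85.7,37.9) -> (-85.7,29.7) [heading=270, draw]
    FD 5.3: (-85.7,29.7) -> (-85.7,24.4) [heading=270, draw]
    -- iteration 4/4 --
    FD 10.9: (-85.7,24.4) -> (-85.7,13.5) [heading=270, draw]
    FD 8.2: (-85.7,13.5) -> (-85.7,5.3) [heading=270, draw]
    FD 5.3: (-85.7,5.3) -> (-85.7,0) [heading=270, draw]
  ]
  -- iteration 4/4 --
  LT 180: heading 270 -> 90
  RT 90: heading 90 -> 0
  REPEAT 4 [
    -- iteration 1/4 --
    FD 10.9: (-85.7,0) -> (-74.8,0) [heading=0, draw]
    FD 8.2: (-74.8,0) -> (-66.6,0) [heading=0, draw]
    FD 5.3: (-66.6,0) -> (-61.3,0) [heading=0, draw]
    -- iteration 2/4 --
    FD 10.9: (-61.3,0) -> (-50.4,0) [heading=0, draw]
    FD 8.2: (-50.4,0) -> (-42.2,0) [heading=0, draw]
    FD 5.3: (-42.2,0) -> (-36.9,0) [heading=0, draw]
    -- iteration 3/4 --
    FD 10.9: (-36.9,0) -> (-26,0) [heading=0, draw]
    FD 8.2: (-26,0) -> (-17.8,0) [heading=0, draw]
    FD 5.3: (-17.8,0) -> (-12.5,0) [heading=0, draw]
    -- iteration 4/4 --
    FD 10.9: (-12.5,0) -> (-1.6,0) [heading=0, draw]
    FD 8.2: (-1.6,0) -> (6.6,0) [heading=0, draw]
    FD 5.3: (6.6,0) -> (11.9,0) [heading=0, draw]
  ]
]
RT 270: heading 0 -> 90
FD 4.6: (11.9,0) -> (11.9,4.6) [heading=90, draw]
PD: pen down
Final: pos=(11.9,4.6), heading=90, 51 segment(s) drawn
Segments drawn: 51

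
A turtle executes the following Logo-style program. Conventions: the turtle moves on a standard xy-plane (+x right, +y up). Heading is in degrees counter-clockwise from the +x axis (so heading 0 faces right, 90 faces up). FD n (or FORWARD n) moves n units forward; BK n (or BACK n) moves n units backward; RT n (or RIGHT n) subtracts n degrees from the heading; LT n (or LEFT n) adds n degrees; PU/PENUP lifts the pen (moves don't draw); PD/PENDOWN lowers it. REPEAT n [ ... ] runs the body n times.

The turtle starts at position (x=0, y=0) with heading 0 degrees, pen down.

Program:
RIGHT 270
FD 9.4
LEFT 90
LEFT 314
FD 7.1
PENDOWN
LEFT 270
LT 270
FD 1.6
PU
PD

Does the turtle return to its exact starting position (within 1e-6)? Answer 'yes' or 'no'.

Answer: no

Derivation:
Executing turtle program step by step:
Start: pos=(0,0), heading=0, pen down
RT 270: heading 0 -> 90
FD 9.4: (0,0) -> (0,9.4) [heading=90, draw]
LT 90: heading 90 -> 180
LT 314: heading 180 -> 134
FD 7.1: (0,9.4) -> (-4.932,14.507) [heading=134, draw]
PD: pen down
LT 270: heading 134 -> 44
LT 270: heading 44 -> 314
FD 1.6: (-4.932,14.507) -> (-3.821,13.356) [heading=314, draw]
PU: pen up
PD: pen down
Final: pos=(-3.821,13.356), heading=314, 3 segment(s) drawn

Start position: (0, 0)
Final position: (-3.821, 13.356)
Distance = 13.892; >= 1e-6 -> NOT closed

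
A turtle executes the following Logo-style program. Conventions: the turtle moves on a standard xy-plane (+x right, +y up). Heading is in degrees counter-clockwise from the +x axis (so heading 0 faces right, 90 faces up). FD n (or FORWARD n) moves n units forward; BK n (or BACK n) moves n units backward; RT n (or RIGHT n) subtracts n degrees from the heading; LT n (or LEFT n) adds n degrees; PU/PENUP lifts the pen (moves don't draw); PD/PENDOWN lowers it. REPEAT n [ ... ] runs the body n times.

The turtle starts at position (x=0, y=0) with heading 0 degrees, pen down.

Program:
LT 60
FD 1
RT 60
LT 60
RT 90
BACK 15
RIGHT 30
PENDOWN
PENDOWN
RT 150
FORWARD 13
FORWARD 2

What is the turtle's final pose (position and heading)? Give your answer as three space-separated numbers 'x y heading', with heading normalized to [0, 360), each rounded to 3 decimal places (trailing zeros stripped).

Executing turtle program step by step:
Start: pos=(0,0), heading=0, pen down
LT 60: heading 0 -> 60
FD 1: (0,0) -> (0.5,0.866) [heading=60, draw]
RT 60: heading 60 -> 0
LT 60: heading 0 -> 60
RT 90: heading 60 -> 330
BK 15: (0.5,0.866) -> (-12.49,8.366) [heading=330, draw]
RT 30: heading 330 -> 300
PD: pen down
PD: pen down
RT 150: heading 300 -> 150
FD 13: (-12.49,8.366) -> (-23.749,14.866) [heading=150, draw]
FD 2: (-23.749,14.866) -> (-25.481,15.866) [heading=150, draw]
Final: pos=(-25.481,15.866), heading=150, 4 segment(s) drawn

Answer: -25.481 15.866 150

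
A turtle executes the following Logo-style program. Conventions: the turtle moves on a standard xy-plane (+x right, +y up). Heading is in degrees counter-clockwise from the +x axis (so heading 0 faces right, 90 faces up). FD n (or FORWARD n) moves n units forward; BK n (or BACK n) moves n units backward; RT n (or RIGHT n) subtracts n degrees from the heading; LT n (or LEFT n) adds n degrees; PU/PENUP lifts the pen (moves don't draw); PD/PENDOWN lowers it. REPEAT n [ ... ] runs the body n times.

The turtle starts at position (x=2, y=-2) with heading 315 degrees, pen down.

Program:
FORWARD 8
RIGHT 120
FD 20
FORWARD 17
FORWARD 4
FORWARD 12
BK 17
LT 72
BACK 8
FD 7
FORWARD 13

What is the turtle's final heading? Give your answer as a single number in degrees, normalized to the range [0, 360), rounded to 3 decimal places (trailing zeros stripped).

Executing turtle program step by step:
Start: pos=(2,-2), heading=315, pen down
FD 8: (2,-2) -> (7.657,-7.657) [heading=315, draw]
RT 120: heading 315 -> 195
FD 20: (7.657,-7.657) -> (-11.662,-12.833) [heading=195, draw]
FD 17: (-11.662,-12.833) -> (-28.082,-17.233) [heading=195, draw]
FD 4: (-28.082,-17.233) -> (-31.946,-18.268) [heading=195, draw]
FD 12: (-31.946,-18.268) -> (-43.537,-21.374) [heading=195, draw]
BK 17: (-43.537,-21.374) -> (-27.116,-16.974) [heading=195, draw]
LT 72: heading 195 -> 267
BK 8: (-27.116,-16.974) -> (-26.698,-8.985) [heading=267, draw]
FD 7: (-26.698,-8.985) -> (-27.064,-15.976) [heading=267, draw]
FD 13: (-27.064,-15.976) -> (-27.745,-28.958) [heading=267, draw]
Final: pos=(-27.745,-28.958), heading=267, 9 segment(s) drawn

Answer: 267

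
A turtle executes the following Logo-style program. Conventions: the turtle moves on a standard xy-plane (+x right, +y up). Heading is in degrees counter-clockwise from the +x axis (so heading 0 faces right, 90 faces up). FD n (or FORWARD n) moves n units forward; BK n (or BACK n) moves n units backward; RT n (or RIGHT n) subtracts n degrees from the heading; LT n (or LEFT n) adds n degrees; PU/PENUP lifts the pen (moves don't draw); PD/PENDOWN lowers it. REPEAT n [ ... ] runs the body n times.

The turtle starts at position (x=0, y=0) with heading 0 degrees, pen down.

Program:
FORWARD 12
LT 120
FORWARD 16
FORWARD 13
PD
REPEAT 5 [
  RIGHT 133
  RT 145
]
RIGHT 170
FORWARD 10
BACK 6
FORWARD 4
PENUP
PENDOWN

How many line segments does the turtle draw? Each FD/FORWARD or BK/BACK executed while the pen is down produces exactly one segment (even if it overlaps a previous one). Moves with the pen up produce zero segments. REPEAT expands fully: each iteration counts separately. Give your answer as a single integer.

Executing turtle program step by step:
Start: pos=(0,0), heading=0, pen down
FD 12: (0,0) -> (12,0) [heading=0, draw]
LT 120: heading 0 -> 120
FD 16: (12,0) -> (4,13.856) [heading=120, draw]
FD 13: (4,13.856) -> (-2.5,25.115) [heading=120, draw]
PD: pen down
REPEAT 5 [
  -- iteration 1/5 --
  RT 133: heading 120 -> 347
  RT 145: heading 347 -> 202
  -- iteration 2/5 --
  RT 133: heading 202 -> 69
  RT 145: heading 69 -> 284
  -- iteration 3/5 --
  RT 133: heading 284 -> 151
  RT 145: heading 151 -> 6
  -- iteration 4/5 --
  RT 133: heading 6 -> 233
  RT 145: heading 233 -> 88
  -- iteration 5/5 --
  RT 133: heading 88 -> 315
  RT 145: heading 315 -> 170
]
RT 170: heading 170 -> 0
FD 10: (-2.5,25.115) -> (7.5,25.115) [heading=0, draw]
BK 6: (7.5,25.115) -> (1.5,25.115) [heading=0, draw]
FD 4: (1.5,25.115) -> (5.5,25.115) [heading=0, draw]
PU: pen up
PD: pen down
Final: pos=(5.5,25.115), heading=0, 6 segment(s) drawn
Segments drawn: 6

Answer: 6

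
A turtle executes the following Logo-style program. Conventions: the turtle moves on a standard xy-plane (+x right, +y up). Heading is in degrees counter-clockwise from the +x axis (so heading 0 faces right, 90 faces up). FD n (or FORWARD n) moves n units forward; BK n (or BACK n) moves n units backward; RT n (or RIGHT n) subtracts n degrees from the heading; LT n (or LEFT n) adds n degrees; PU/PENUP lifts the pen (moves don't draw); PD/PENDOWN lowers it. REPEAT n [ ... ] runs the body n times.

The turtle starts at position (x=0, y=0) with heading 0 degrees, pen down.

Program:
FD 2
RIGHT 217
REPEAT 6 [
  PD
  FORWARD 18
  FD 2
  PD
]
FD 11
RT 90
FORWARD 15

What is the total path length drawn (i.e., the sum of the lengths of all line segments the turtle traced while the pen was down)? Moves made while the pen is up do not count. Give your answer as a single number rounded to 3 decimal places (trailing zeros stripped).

Answer: 148

Derivation:
Executing turtle program step by step:
Start: pos=(0,0), heading=0, pen down
FD 2: (0,0) -> (2,0) [heading=0, draw]
RT 217: heading 0 -> 143
REPEAT 6 [
  -- iteration 1/6 --
  PD: pen down
  FD 18: (2,0) -> (-12.375,10.833) [heading=143, draw]
  FD 2: (-12.375,10.833) -> (-13.973,12.036) [heading=143, draw]
  PD: pen down
  -- iteration 2/6 --
  PD: pen down
  FD 18: (-13.973,12.036) -> (-28.348,22.869) [heading=143, draw]
  FD 2: (-28.348,22.869) -> (-29.945,24.073) [heading=143, draw]
  PD: pen down
  -- iteration 3/6 --
  PD: pen down
  FD 18: (-29.945,24.073) -> (-44.321,34.905) [heading=143, draw]
  FD 2: (-44.321,34.905) -> (-45.918,36.109) [heading=143, draw]
  PD: pen down
  -- iteration 4/6 --
  PD: pen down
  FD 18: (-45.918,36.109) -> (-60.294,46.942) [heading=143, draw]
  FD 2: (-60.294,46.942) -> (-61.891,48.145) [heading=143, draw]
  PD: pen down
  -- iteration 5/6 --
  PD: pen down
  FD 18: (-61.891,48.145) -> (-76.266,58.978) [heading=143, draw]
  FD 2: (-76.266,58.978) -> (-77.864,60.182) [heading=143, draw]
  PD: pen down
  -- iteration 6/6 --
  PD: pen down
  FD 18: (-77.864,60.182) -> (-92.239,71.014) [heading=143, draw]
  FD 2: (-92.239,71.014) -> (-93.836,72.218) [heading=143, draw]
  PD: pen down
]
FD 11: (-93.836,72.218) -> (-102.621,78.838) [heading=143, draw]
RT 90: heading 143 -> 53
FD 15: (-102.621,78.838) -> (-93.594,90.817) [heading=53, draw]
Final: pos=(-93.594,90.817), heading=53, 15 segment(s) drawn

Segment lengths:
  seg 1: (0,0) -> (2,0), length = 2
  seg 2: (2,0) -> (-12.375,10.833), length = 18
  seg 3: (-12.375,10.833) -> (-13.973,12.036), length = 2
  seg 4: (-13.973,12.036) -> (-28.348,22.869), length = 18
  seg 5: (-28.348,22.869) -> (-29.945,24.073), length = 2
  seg 6: (-29.945,24.073) -> (-44.321,34.905), length = 18
  seg 7: (-44.321,34.905) -> (-45.918,36.109), length = 2
  seg 8: (-45.918,36.109) -> (-60.294,46.942), length = 18
  seg 9: (-60.294,46.942) -> (-61.891,48.145), length = 2
  seg 10: (-61.891,48.145) -> (-76.266,58.978), length = 18
  seg 11: (-76.266,58.978) -> (-77.864,60.182), length = 2
  seg 12: (-77.864,60.182) -> (-92.239,71.014), length = 18
  seg 13: (-92.239,71.014) -> (-93.836,72.218), length = 2
  seg 14: (-93.836,72.218) -> (-102.621,78.838), length = 11
  seg 15: (-102.621,78.838) -> (-93.594,90.817), length = 15
Total = 148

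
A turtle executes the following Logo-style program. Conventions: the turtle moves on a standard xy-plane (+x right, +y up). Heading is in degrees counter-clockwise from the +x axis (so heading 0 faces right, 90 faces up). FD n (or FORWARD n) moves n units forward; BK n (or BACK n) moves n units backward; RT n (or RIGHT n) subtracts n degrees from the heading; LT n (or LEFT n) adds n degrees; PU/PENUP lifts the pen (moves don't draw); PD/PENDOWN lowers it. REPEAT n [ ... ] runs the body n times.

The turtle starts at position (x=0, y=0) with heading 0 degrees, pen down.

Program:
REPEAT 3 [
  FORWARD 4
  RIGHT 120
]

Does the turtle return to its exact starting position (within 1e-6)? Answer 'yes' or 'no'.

Answer: yes

Derivation:
Executing turtle program step by step:
Start: pos=(0,0), heading=0, pen down
REPEAT 3 [
  -- iteration 1/3 --
  FD 4: (0,0) -> (4,0) [heading=0, draw]
  RT 120: heading 0 -> 240
  -- iteration 2/3 --
  FD 4: (4,0) -> (2,-3.464) [heading=240, draw]
  RT 120: heading 240 -> 120
  -- iteration 3/3 --
  FD 4: (2,-3.464) -> (0,0) [heading=120, draw]
  RT 120: heading 120 -> 0
]
Final: pos=(0,0), heading=0, 3 segment(s) drawn

Start position: (0, 0)
Final position: (0, 0)
Distance = 0; < 1e-6 -> CLOSED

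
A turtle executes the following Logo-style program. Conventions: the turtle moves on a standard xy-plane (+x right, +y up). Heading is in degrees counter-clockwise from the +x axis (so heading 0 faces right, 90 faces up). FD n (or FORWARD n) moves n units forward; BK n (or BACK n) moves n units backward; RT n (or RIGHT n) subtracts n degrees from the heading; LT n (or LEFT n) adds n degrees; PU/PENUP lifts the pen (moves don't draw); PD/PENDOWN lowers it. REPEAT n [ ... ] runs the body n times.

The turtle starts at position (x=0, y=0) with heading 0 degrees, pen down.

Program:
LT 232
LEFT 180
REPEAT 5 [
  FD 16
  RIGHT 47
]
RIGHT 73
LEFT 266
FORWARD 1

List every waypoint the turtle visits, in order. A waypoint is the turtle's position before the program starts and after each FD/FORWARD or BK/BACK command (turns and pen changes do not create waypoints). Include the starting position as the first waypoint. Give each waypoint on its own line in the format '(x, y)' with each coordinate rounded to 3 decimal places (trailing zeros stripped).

Answer: (0, 0)
(9.851, 12.608)
(25.79, 14.003)
(37.68, 3.297)
(37.959, -12.701)
(26.45, -23.816)
(27.435, -23.642)

Derivation:
Executing turtle program step by step:
Start: pos=(0,0), heading=0, pen down
LT 232: heading 0 -> 232
LT 180: heading 232 -> 52
REPEAT 5 [
  -- iteration 1/5 --
  FD 16: (0,0) -> (9.851,12.608) [heading=52, draw]
  RT 47: heading 52 -> 5
  -- iteration 2/5 --
  FD 16: (9.851,12.608) -> (25.79,14.003) [heading=5, draw]
  RT 47: heading 5 -> 318
  -- iteration 3/5 --
  FD 16: (25.79,14.003) -> (37.68,3.297) [heading=318, draw]
  RT 47: heading 318 -> 271
  -- iteration 4/5 --
  FD 16: (37.68,3.297) -> (37.959,-12.701) [heading=271, draw]
  RT 47: heading 271 -> 224
  -- iteration 5/5 --
  FD 16: (37.959,-12.701) -> (26.45,-23.816) [heading=224, draw]
  RT 47: heading 224 -> 177
]
RT 73: heading 177 -> 104
LT 266: heading 104 -> 10
FD 1: (26.45,-23.816) -> (27.435,-23.642) [heading=10, draw]
Final: pos=(27.435,-23.642), heading=10, 6 segment(s) drawn
Waypoints (7 total):
(0, 0)
(9.851, 12.608)
(25.79, 14.003)
(37.68, 3.297)
(37.959, -12.701)
(26.45, -23.816)
(27.435, -23.642)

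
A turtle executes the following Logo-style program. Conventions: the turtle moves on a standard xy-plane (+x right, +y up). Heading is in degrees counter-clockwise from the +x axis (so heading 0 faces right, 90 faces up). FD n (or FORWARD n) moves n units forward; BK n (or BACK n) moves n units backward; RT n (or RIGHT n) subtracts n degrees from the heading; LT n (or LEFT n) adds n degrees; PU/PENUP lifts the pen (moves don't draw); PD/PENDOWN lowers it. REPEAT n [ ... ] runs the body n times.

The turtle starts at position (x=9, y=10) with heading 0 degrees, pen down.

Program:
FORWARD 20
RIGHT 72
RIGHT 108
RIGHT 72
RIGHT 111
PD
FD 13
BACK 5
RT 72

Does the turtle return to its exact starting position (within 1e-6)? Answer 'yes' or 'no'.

Executing turtle program step by step:
Start: pos=(9,10), heading=0, pen down
FD 20: (9,10) -> (29,10) [heading=0, draw]
RT 72: heading 0 -> 288
RT 108: heading 288 -> 180
RT 72: heading 180 -> 108
RT 111: heading 108 -> 357
PD: pen down
FD 13: (29,10) -> (41.982,9.32) [heading=357, draw]
BK 5: (41.982,9.32) -> (36.989,9.581) [heading=357, draw]
RT 72: heading 357 -> 285
Final: pos=(36.989,9.581), heading=285, 3 segment(s) drawn

Start position: (9, 10)
Final position: (36.989, 9.581)
Distance = 27.992; >= 1e-6 -> NOT closed

Answer: no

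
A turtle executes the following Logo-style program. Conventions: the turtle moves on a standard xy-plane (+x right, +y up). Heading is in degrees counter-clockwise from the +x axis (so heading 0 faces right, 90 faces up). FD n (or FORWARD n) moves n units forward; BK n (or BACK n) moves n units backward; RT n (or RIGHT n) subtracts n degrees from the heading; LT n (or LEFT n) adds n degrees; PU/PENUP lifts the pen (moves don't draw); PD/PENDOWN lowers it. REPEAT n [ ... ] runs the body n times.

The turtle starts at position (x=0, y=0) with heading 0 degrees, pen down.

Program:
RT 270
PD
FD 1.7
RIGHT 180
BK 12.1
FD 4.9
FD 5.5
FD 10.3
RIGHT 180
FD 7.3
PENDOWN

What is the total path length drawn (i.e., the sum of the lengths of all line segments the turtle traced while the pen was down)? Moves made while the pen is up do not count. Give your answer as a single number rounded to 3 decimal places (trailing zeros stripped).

Answer: 41.8

Derivation:
Executing turtle program step by step:
Start: pos=(0,0), heading=0, pen down
RT 270: heading 0 -> 90
PD: pen down
FD 1.7: (0,0) -> (0,1.7) [heading=90, draw]
RT 180: heading 90 -> 270
BK 12.1: (0,1.7) -> (0,13.8) [heading=270, draw]
FD 4.9: (0,13.8) -> (0,8.9) [heading=270, draw]
FD 5.5: (0,8.9) -> (0,3.4) [heading=270, draw]
FD 10.3: (0,3.4) -> (0,-6.9) [heading=270, draw]
RT 180: heading 270 -> 90
FD 7.3: (0,-6.9) -> (0,0.4) [heading=90, draw]
PD: pen down
Final: pos=(0,0.4), heading=90, 6 segment(s) drawn

Segment lengths:
  seg 1: (0,0) -> (0,1.7), length = 1.7
  seg 2: (0,1.7) -> (0,13.8), length = 12.1
  seg 3: (0,13.8) -> (0,8.9), length = 4.9
  seg 4: (0,8.9) -> (0,3.4), length = 5.5
  seg 5: (0,3.4) -> (0,-6.9), length = 10.3
  seg 6: (0,-6.9) -> (0,0.4), length = 7.3
Total = 41.8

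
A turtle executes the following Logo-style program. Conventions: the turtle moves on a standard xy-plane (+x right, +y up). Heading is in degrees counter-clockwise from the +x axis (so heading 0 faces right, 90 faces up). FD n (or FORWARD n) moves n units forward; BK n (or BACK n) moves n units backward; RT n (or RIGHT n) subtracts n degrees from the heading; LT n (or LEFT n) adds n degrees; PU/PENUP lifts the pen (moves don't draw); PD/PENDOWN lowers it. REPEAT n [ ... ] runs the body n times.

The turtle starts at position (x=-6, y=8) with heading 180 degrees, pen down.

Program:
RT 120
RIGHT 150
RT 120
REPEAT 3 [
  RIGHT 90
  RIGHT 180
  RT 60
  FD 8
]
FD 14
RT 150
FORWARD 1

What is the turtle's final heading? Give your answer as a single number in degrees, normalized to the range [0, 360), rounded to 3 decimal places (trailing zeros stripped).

Answer: 90

Derivation:
Executing turtle program step by step:
Start: pos=(-6,8), heading=180, pen down
RT 120: heading 180 -> 60
RT 150: heading 60 -> 270
RT 120: heading 270 -> 150
REPEAT 3 [
  -- iteration 1/3 --
  RT 90: heading 150 -> 60
  RT 180: heading 60 -> 240
  RT 60: heading 240 -> 180
  FD 8: (-6,8) -> (-14,8) [heading=180, draw]
  -- iteration 2/3 --
  RT 90: heading 180 -> 90
  RT 180: heading 90 -> 270
  RT 60: heading 270 -> 210
  FD 8: (-14,8) -> (-20.928,4) [heading=210, draw]
  -- iteration 3/3 --
  RT 90: heading 210 -> 120
  RT 180: heading 120 -> 300
  RT 60: heading 300 -> 240
  FD 8: (-20.928,4) -> (-24.928,-2.928) [heading=240, draw]
]
FD 14: (-24.928,-2.928) -> (-31.928,-15.053) [heading=240, draw]
RT 150: heading 240 -> 90
FD 1: (-31.928,-15.053) -> (-31.928,-14.053) [heading=90, draw]
Final: pos=(-31.928,-14.053), heading=90, 5 segment(s) drawn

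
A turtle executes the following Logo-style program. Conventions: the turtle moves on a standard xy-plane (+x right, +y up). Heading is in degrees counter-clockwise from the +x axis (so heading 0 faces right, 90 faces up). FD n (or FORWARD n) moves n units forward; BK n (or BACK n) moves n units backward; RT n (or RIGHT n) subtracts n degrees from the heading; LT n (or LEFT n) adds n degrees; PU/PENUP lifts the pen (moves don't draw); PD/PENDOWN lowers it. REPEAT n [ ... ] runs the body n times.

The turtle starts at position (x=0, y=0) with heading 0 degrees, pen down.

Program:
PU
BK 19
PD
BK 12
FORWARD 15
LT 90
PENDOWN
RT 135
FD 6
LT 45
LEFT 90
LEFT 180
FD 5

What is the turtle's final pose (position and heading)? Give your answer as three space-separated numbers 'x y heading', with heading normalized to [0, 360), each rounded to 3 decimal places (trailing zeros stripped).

Answer: -11.757 -9.243 270

Derivation:
Executing turtle program step by step:
Start: pos=(0,0), heading=0, pen down
PU: pen up
BK 19: (0,0) -> (-19,0) [heading=0, move]
PD: pen down
BK 12: (-19,0) -> (-31,0) [heading=0, draw]
FD 15: (-31,0) -> (-16,0) [heading=0, draw]
LT 90: heading 0 -> 90
PD: pen down
RT 135: heading 90 -> 315
FD 6: (-16,0) -> (-11.757,-4.243) [heading=315, draw]
LT 45: heading 315 -> 0
LT 90: heading 0 -> 90
LT 180: heading 90 -> 270
FD 5: (-11.757,-4.243) -> (-11.757,-9.243) [heading=270, draw]
Final: pos=(-11.757,-9.243), heading=270, 4 segment(s) drawn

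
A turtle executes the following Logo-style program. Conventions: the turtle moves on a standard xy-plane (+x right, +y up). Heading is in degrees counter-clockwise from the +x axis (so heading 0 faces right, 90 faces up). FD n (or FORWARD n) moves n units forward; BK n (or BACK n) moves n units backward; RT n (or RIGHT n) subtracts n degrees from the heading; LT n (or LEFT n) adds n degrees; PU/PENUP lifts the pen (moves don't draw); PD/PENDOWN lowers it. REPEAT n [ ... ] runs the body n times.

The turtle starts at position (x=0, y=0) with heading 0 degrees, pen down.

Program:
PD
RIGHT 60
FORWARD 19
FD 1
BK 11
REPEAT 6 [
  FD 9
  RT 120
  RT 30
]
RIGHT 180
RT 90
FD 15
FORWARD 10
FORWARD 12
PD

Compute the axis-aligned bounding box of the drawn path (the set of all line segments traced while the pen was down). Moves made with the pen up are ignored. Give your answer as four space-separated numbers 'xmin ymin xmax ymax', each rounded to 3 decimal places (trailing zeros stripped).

Executing turtle program step by step:
Start: pos=(0,0), heading=0, pen down
PD: pen down
RT 60: heading 0 -> 300
FD 19: (0,0) -> (9.5,-16.454) [heading=300, draw]
FD 1: (9.5,-16.454) -> (10,-17.321) [heading=300, draw]
BK 11: (10,-17.321) -> (4.5,-7.794) [heading=300, draw]
REPEAT 6 [
  -- iteration 1/6 --
  FD 9: (4.5,-7.794) -> (9,-15.588) [heading=300, draw]
  RT 120: heading 300 -> 180
  RT 30: heading 180 -> 150
  -- iteration 2/6 --
  FD 9: (9,-15.588) -> (1.206,-11.088) [heading=150, draw]
  RT 120: heading 150 -> 30
  RT 30: heading 30 -> 0
  -- iteration 3/6 --
  FD 9: (1.206,-11.088) -> (10.206,-11.088) [heading=0, draw]
  RT 120: heading 0 -> 240
  RT 30: heading 240 -> 210
  -- iteration 4/6 --
  FD 9: (10.206,-11.088) -> (2.412,-15.588) [heading=210, draw]
  RT 120: heading 210 -> 90
  RT 30: heading 90 -> 60
  -- iteration 5/6 --
  FD 9: (2.412,-15.588) -> (6.912,-7.794) [heading=60, draw]
  RT 120: heading 60 -> 300
  RT 30: heading 300 -> 270
  -- iteration 6/6 --
  FD 9: (6.912,-7.794) -> (6.912,-16.794) [heading=270, draw]
  RT 120: heading 270 -> 150
  RT 30: heading 150 -> 120
]
RT 180: heading 120 -> 300
RT 90: heading 300 -> 210
FD 15: (6.912,-16.794) -> (-6.079,-24.294) [heading=210, draw]
FD 10: (-6.079,-24.294) -> (-14.739,-29.294) [heading=210, draw]
FD 12: (-14.739,-29.294) -> (-25.131,-35.294) [heading=210, draw]
PD: pen down
Final: pos=(-25.131,-35.294), heading=210, 12 segment(s) drawn

Segment endpoints: x in {-25.131, -14.739, -6.079, 0, 1.206, 2.412, 4.5, 6.912, 6.912, 9, 9.5, 10, 10.206}, y in {-35.294, -29.294, -24.294, -17.321, -16.794, -16.454, -15.588, -15.588, -11.088, -11.088, -7.794, -7.794, 0}
xmin=-25.131, ymin=-35.294, xmax=10.206, ymax=0

Answer: -25.131 -35.294 10.206 0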